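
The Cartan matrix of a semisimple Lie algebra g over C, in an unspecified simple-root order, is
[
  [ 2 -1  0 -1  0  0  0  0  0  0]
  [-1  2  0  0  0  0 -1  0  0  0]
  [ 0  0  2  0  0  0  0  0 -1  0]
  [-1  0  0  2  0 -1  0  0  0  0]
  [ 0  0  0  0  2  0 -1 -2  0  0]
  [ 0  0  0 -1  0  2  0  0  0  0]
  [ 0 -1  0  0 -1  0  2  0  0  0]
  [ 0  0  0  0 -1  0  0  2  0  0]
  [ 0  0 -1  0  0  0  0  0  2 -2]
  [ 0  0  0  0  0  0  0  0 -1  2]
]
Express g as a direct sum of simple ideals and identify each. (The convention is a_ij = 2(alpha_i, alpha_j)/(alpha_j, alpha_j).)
type B_3 ⊕ type B_7

The diagram associated to this matrix has two connected components: the simple roots {alpha_3, alpha_9, alpha_10} form a chain of 3 nodes with a double edge at one end; the terminal node there is the unique short simple root (B_3), and {alpha_1, alpha_2, alpha_4, alpha_5, alpha_6, alpha_7, alpha_8} form a chain of 7 nodes with a double edge at one end; the terminal node there is the unique short simple root (B_7). A semisimple Lie algebra decomposes uniquely as the direct sum of simple ideals, one per connected component of its Dynkin diagram, so g ≅ B_3 ⊕ B_7 (dimension 21 + 105 = 126).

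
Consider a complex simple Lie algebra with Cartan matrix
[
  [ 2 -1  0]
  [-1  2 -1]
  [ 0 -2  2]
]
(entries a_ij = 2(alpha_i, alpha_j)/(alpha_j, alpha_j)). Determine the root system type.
type C_3

The matrix has rank 3 with 2's on the diagonal. Reading the off-diagonal entries as Dynkin edges (a single edge where a_ij = a_ji = -1; a double or triple edge where a_ij * a_ji = 2 or 3), the diagram is a chain of 3 nodes with a double edge at one end; the terminal node there is the unique long simple root (C_3). One simple-root ordering that puts it in standard form is (alpha_1, alpha_2, alpha_3). So the algebra is type C_3, i.e. sp(6).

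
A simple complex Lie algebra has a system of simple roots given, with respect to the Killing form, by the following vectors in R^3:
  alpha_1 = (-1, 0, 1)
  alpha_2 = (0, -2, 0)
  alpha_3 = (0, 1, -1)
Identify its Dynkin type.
type C_3

Compute the Cartan integers a_ij = 2(alpha_i, alpha_j)/(alpha_j, alpha_j); the resulting 3x3 Cartan matrix is
[[2, 0, -1], [0, 2, -2], [-1, -1, 2]].
The roots have two lengths (squared-length ratio 2:1); the short ones are alpha_{1,3}. The associated Dynkin diagram is a chain of 3 nodes with a double edge at one end; the terminal node there is the unique long simple root (C_3), so the type is C_3 (the algebra sp(6)).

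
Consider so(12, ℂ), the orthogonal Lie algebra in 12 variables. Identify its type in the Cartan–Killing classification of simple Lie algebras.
This is so(12) with 12 even, which has dimension 12(12-1)/2 = 66 and rank 12/2 = 6. In the classification of classical Lie algebras, the orthogonal algebra so(2n) in an even number of variables has type D_n; here n = 6, so the Dynkin diagram is a chain of 4 nodes with a fork of two nodes at one end (D_6). Hence the type is D_6.

D_6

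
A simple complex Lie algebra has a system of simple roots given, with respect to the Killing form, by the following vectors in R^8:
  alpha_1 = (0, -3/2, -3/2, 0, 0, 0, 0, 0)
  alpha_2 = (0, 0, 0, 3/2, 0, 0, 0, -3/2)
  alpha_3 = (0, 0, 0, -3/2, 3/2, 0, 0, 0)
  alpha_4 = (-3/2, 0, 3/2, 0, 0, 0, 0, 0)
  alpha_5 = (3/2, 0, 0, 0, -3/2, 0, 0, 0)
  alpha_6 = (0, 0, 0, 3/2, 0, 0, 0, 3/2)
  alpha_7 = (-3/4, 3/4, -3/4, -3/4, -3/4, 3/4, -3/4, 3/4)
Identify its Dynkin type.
Compute the Cartan integers a_ij = 2(alpha_i, alpha_j)/(alpha_j, alpha_j); the resulting 7x7 Cartan matrix is
[[2, 0, 0, -1, 0, 0, 0], [0, 2, -1, 0, 0, 0, -1], [0, -1, 2, 0, -1, -1, 0], [-1, 0, 0, 2, -1, 0, 0], [0, 0, -1, -1, 2, 0, 0], [0, 0, -1, 0, 0, 2, 0], [0, -1, 0, 0, 0, 0, 2]].
All simple roots have the same length, so the diagram is simply laced. The associated Dynkin diagram is a chain of 6 nodes with one extra node attached to the third node from one end (E_7), so the type is E_7.

E_7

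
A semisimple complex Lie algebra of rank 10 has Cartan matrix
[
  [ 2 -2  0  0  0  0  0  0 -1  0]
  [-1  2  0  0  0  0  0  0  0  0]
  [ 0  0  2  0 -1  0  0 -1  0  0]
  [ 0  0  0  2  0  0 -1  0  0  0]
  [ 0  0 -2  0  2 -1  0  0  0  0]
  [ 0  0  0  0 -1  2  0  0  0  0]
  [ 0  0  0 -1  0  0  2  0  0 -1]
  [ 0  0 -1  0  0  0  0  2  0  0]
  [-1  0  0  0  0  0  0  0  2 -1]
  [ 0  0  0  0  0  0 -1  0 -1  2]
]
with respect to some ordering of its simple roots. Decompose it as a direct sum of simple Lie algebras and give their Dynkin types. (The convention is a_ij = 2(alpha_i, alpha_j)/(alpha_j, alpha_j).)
The diagram associated to this matrix has two connected components: the simple roots {alpha_1, alpha_2, alpha_4, alpha_7, alpha_9, alpha_10} form a chain of 6 nodes with a double edge at one end; the terminal node there is the unique short simple root (B_6), and {alpha_3, alpha_5, alpha_6, alpha_8} form a chain of 4 nodes with a double edge between the middle two (F_4). A semisimple Lie algebra decomposes uniquely as the direct sum of simple ideals, one per connected component of its Dynkin diagram, so g ≅ B_6 ⊕ F_4 (dimension 78 + 52 = 130).

type B_6 ⊕ type F_4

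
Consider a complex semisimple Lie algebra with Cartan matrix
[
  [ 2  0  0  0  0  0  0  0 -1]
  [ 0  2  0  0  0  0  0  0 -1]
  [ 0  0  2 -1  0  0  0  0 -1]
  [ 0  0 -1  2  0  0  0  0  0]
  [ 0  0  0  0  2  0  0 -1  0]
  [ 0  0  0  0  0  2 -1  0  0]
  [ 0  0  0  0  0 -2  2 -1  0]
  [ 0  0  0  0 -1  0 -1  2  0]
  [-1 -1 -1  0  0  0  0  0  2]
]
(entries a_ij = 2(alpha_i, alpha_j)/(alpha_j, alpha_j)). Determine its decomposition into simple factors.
B_4 (so(9)) + D_5 (so(10))

The diagram associated to this matrix has two connected components: the simple roots {alpha_5, alpha_6, alpha_7, alpha_8} form a chain of 4 nodes with a double edge at one end; the terminal node there is the unique short simple root (B_4), and {alpha_1, alpha_2, alpha_3, alpha_4, alpha_9} form a chain of 3 nodes with a fork of two nodes at one end (D_5). A semisimple Lie algebra decomposes uniquely as the direct sum of simple ideals, one per connected component of its Dynkin diagram, so g ≅ B_4 ⊕ D_5 (dimension 36 + 45 = 81).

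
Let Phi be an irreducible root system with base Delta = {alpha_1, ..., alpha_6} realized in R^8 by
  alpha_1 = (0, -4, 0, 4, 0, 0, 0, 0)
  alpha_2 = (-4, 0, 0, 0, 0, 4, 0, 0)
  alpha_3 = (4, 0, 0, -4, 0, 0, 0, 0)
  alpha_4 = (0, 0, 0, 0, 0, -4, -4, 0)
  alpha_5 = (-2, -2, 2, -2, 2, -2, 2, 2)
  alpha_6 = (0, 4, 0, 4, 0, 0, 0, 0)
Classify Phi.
Compute the Cartan integers a_ij = 2(alpha_i, alpha_j)/(alpha_j, alpha_j); the resulting 6x6 Cartan matrix is
[[2, 0, -1, 0, 0, 0], [0, 2, -1, -1, 0, 0], [-1, -1, 2, 0, 0, -1], [0, -1, 0, 2, 0, 0], [0, 0, 0, 0, 2, -1], [0, 0, -1, 0, -1, 2]].
All simple roots have the same length, so the diagram is simply laced. The associated Dynkin diagram is a chain of 5 nodes with one extra node attached to the third node from one end (E_6), so the type is E_6.

E6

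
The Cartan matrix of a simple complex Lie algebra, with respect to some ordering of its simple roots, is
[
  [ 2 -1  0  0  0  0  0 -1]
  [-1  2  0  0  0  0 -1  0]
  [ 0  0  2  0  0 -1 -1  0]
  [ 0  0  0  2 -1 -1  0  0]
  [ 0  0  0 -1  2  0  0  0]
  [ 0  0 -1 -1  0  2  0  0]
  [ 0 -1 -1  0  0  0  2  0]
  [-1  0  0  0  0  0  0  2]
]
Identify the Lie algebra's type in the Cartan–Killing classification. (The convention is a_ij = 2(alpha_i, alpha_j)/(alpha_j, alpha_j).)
A_8

The matrix has rank 8 with 2's on the diagonal. Reading the off-diagonal entries as Dynkin edges (a single edge where a_ij = a_ji = -1; a double or triple edge where a_ij * a_ji = 2 or 3), the diagram is a chain of 8 nodes with single edges (A_8). One simple-root ordering that puts it in standard form is (alpha_8, alpha_1, alpha_2, alpha_7, alpha_3, alpha_6, alpha_4, alpha_5). So the algebra is type A_8, i.e. sl(9).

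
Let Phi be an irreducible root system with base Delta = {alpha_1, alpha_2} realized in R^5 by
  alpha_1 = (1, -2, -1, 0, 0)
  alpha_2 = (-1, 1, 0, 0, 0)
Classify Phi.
Compute the Cartan integers a_ij = 2(alpha_i, alpha_j)/(alpha_j, alpha_j); the resulting 2x2 Cartan matrix is
[[2, -3], [-1, 2]].
The roots have two lengths (squared-length ratio 3:1); the short ones are alpha_{2}. The associated Dynkin diagram is two nodes joined by a triple edge (G_2), so the type is G_2.

G_2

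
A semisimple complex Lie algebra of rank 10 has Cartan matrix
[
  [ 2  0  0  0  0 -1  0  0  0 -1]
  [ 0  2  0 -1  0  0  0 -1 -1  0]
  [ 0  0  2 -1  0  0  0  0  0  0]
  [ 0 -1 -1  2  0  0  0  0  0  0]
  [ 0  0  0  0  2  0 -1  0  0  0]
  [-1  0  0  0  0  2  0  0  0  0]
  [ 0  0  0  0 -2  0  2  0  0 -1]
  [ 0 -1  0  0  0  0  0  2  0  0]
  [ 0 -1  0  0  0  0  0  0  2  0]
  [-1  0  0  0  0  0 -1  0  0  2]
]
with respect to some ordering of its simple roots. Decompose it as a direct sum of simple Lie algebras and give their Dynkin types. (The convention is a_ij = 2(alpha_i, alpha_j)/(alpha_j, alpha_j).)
The diagram associated to this matrix has two connected components: the simple roots {alpha_1, alpha_5, alpha_6, alpha_7, alpha_10} form a chain of 5 nodes with a double edge at one end; the terminal node there is the unique short simple root (B_5), and {alpha_2, alpha_3, alpha_4, alpha_8, alpha_9} form a chain of 3 nodes with a fork of two nodes at one end (D_5). A semisimple Lie algebra decomposes uniquely as the direct sum of simple ideals, one per connected component of its Dynkin diagram, so g ≅ B_5 ⊕ D_5 (dimension 55 + 45 = 100).

type B_5 ⊕ type D_5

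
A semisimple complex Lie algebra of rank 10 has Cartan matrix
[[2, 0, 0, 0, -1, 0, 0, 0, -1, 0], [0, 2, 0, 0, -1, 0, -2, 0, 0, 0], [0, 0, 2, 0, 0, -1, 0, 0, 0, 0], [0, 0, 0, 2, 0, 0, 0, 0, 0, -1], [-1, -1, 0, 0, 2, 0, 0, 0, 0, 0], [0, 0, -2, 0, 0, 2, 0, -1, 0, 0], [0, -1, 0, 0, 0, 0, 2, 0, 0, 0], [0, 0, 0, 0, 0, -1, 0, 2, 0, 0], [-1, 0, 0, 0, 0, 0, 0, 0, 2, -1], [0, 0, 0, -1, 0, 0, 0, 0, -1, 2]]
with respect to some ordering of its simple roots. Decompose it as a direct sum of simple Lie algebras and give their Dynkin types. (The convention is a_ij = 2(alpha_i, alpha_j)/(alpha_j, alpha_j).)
The diagram associated to this matrix has two connected components: the simple roots {alpha_3, alpha_6, alpha_8} form a chain of 3 nodes with a double edge at one end; the terminal node there is the unique short simple root (B_3), and {alpha_1, alpha_2, alpha_4, alpha_5, alpha_7, alpha_9, alpha_10} form a chain of 7 nodes with a double edge at one end; the terminal node there is the unique short simple root (B_7). A semisimple Lie algebra decomposes uniquely as the direct sum of simple ideals, one per connected component of its Dynkin diagram, so g ≅ B_3 ⊕ B_7 (dimension 21 + 105 = 126).

B_3 (so(7)) + B_7 (so(15))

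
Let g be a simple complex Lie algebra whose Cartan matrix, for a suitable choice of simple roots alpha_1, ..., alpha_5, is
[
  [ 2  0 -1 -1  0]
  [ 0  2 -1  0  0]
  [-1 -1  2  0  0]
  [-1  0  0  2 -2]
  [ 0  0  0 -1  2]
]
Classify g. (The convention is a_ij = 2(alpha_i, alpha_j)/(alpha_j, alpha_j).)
B_5 (so(11))

The matrix has rank 5 with 2's on the diagonal. Reading the off-diagonal entries as Dynkin edges (a single edge where a_ij = a_ji = -1; a double or triple edge where a_ij * a_ji = 2 or 3), the diagram is a chain of 5 nodes with a double edge at one end; the terminal node there is the unique short simple root (B_5). One simple-root ordering that puts it in standard form is (alpha_2, alpha_3, alpha_1, alpha_4, alpha_5). So the algebra is type B_5, i.e. so(11).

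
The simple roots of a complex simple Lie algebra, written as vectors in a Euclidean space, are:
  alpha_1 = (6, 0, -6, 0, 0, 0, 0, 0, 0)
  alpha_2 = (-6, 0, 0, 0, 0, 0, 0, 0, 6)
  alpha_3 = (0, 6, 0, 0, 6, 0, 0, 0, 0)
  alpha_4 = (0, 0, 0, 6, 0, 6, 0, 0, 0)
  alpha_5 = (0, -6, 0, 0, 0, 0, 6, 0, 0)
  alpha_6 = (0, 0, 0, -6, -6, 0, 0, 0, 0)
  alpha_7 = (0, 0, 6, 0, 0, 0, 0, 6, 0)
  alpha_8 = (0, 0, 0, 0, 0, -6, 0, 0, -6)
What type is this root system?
A_8

Compute the Cartan integers a_ij = 2(alpha_i, alpha_j)/(alpha_j, alpha_j); the resulting 8x8 Cartan matrix is
[[2, -1, 0, 0, 0, 0, -1, 0], [-1, 2, 0, 0, 0, 0, 0, -1], [0, 0, 2, 0, -1, -1, 0, 0], [0, 0, 0, 2, 0, -1, 0, -1], [0, 0, -1, 0, 2, 0, 0, 0], [0, 0, -1, -1, 0, 2, 0, 0], [-1, 0, 0, 0, 0, 0, 2, 0], [0, -1, 0, -1, 0, 0, 0, 2]].
All simple roots have the same length, so the diagram is simply laced. The associated Dynkin diagram is a chain of 8 nodes with single edges (A_8), so the type is A_8 (the algebra sl(9)).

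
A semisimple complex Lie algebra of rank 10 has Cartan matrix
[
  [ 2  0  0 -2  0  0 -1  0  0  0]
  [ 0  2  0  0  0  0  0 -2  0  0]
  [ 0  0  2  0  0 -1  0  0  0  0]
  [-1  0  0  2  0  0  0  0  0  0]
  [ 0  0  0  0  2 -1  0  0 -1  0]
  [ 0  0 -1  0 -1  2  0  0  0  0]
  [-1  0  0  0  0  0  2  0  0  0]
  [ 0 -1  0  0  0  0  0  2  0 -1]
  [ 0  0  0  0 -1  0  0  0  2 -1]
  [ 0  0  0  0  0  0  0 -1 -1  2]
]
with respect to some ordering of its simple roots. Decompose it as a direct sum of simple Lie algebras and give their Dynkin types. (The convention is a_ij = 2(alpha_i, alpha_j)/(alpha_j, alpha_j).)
The diagram associated to this matrix has two connected components: the simple roots {alpha_1, alpha_4, alpha_7} form a chain of 3 nodes with a double edge at one end; the terminal node there is the unique short simple root (B_3), and {alpha_2, alpha_3, alpha_5, alpha_6, alpha_8, alpha_9, alpha_10} form a chain of 7 nodes with a double edge at one end; the terminal node there is the unique long simple root (C_7). A semisimple Lie algebra decomposes uniquely as the direct sum of simple ideals, one per connected component of its Dynkin diagram, so g ≅ B_3 ⊕ C_7 (dimension 21 + 105 = 126).

type B_3 ⊕ type C_7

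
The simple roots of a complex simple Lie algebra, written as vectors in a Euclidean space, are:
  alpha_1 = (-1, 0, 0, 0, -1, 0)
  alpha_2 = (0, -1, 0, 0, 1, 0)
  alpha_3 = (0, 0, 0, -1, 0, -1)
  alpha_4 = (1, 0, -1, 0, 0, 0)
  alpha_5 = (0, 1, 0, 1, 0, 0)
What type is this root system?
A5

Compute the Cartan integers a_ij = 2(alpha_i, alpha_j)/(alpha_j, alpha_j); the resulting 5x5 Cartan matrix is
[[2, -1, 0, -1, 0], [-1, 2, 0, 0, -1], [0, 0, 2, 0, -1], [-1, 0, 0, 2, 0], [0, -1, -1, 0, 2]].
All simple roots have the same length, so the diagram is simply laced. The associated Dynkin diagram is a chain of 5 nodes with single edges (A_5), so the type is A_5 (the algebra sl(6)).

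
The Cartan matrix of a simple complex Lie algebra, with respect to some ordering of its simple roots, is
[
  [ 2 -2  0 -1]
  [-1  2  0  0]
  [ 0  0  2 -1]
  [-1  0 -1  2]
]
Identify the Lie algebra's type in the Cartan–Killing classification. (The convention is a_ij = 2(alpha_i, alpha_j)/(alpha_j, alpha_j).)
The matrix has rank 4 with 2's on the diagonal. Reading the off-diagonal entries as Dynkin edges (a single edge where a_ij = a_ji = -1; a double or triple edge where a_ij * a_ji = 2 or 3), the diagram is a chain of 4 nodes with a double edge at one end; the terminal node there is the unique short simple root (B_4). One simple-root ordering that puts it in standard form is (alpha_3, alpha_4, alpha_1, alpha_2). So the algebra is type B_4, i.e. so(9).

type B_4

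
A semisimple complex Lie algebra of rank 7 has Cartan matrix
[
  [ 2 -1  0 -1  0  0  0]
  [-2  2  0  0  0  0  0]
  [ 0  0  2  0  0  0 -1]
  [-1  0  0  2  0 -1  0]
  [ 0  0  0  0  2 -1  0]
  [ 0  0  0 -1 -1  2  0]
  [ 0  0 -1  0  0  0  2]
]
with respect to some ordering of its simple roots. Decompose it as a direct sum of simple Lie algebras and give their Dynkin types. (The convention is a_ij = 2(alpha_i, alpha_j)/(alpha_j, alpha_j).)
type A_2 ⊕ type C_5

The diagram associated to this matrix has two connected components: the simple roots {alpha_3, alpha_7} form a chain of 2 nodes with single edges (A_2), and {alpha_1, alpha_2, alpha_4, alpha_5, alpha_6} form a chain of 5 nodes with a double edge at one end; the terminal node there is the unique long simple root (C_5). A semisimple Lie algebra decomposes uniquely as the direct sum of simple ideals, one per connected component of its Dynkin diagram, so g ≅ A_2 ⊕ C_5 (dimension 8 + 55 = 63).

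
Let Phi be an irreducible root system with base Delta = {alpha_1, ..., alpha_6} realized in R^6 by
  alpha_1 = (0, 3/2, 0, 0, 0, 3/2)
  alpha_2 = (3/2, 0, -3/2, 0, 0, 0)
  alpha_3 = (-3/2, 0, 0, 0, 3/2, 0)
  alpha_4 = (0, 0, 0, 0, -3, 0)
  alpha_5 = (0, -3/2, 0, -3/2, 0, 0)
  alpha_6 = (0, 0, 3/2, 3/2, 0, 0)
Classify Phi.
C_6 (sp(12))

Compute the Cartan integers a_ij = 2(alpha_i, alpha_j)/(alpha_j, alpha_j); the resulting 6x6 Cartan matrix is
[[2, 0, 0, 0, -1, 0], [0, 2, -1, 0, 0, -1], [0, -1, 2, -1, 0, 0], [0, 0, -2, 2, 0, 0], [-1, 0, 0, 0, 2, -1], [0, -1, 0, 0, -1, 2]].
The roots have two lengths (squared-length ratio 2:1); the short ones are alpha_{1,2,3,5,6}. The associated Dynkin diagram is a chain of 6 nodes with a double edge at one end; the terminal node there is the unique long simple root (C_6), so the type is C_6 (the algebra sp(12)).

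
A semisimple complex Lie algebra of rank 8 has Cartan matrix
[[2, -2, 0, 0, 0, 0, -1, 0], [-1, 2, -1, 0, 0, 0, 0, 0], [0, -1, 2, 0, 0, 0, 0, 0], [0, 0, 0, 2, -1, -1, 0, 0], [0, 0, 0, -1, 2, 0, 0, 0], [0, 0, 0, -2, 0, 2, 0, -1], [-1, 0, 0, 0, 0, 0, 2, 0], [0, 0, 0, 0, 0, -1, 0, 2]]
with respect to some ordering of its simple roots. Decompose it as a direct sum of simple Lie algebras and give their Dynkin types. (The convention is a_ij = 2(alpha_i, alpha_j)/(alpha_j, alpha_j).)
F4 ⊕ F4

The diagram associated to this matrix has two connected components: the simple roots {alpha_4, alpha_5, alpha_6, alpha_8} form a chain of 4 nodes with a double edge between the middle two (F_4), and {alpha_1, alpha_2, alpha_3, alpha_7} form a chain of 4 nodes with a double edge between the middle two (F_4). A semisimple Lie algebra decomposes uniquely as the direct sum of simple ideals, one per connected component of its Dynkin diagram, so g ≅ F_4 ⊕ F_4 (dimension 52 + 52 = 104).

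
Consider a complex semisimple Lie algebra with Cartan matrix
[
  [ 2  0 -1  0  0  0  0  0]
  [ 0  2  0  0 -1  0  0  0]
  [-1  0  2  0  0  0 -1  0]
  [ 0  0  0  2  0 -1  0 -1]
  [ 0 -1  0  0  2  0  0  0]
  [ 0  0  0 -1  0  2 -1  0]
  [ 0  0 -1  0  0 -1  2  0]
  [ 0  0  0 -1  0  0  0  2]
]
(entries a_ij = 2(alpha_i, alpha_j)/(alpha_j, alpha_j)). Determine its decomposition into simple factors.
The diagram associated to this matrix has two connected components: the simple roots {alpha_2, alpha_5} form a chain of 2 nodes with single edges (A_2), and {alpha_1, alpha_3, alpha_4, alpha_6, alpha_7, alpha_8} form a chain of 6 nodes with single edges (A_6). A semisimple Lie algebra decomposes uniquely as the direct sum of simple ideals, one per connected component of its Dynkin diagram, so g ≅ A_2 ⊕ A_6 (dimension 8 + 48 = 56).

A2 ⊕ A6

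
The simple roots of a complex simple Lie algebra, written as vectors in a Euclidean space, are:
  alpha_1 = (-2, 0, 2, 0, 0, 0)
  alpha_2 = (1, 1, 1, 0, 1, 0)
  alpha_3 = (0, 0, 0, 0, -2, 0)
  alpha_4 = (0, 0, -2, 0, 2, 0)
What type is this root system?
type F_4

Compute the Cartan integers a_ij = 2(alpha_i, alpha_j)/(alpha_j, alpha_j); the resulting 4x4 Cartan matrix is
[[2, 0, 0, -1], [0, 2, -1, 0], [0, -1, 2, -1], [-1, 0, -2, 2]].
The roots have two lengths (squared-length ratio 2:1); the short ones are alpha_{2,3}. The associated Dynkin diagram is a chain of 4 nodes with a double edge between the middle two (F_4), so the type is F_4.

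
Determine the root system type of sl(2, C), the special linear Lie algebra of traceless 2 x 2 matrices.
This is sl(2), which has dimension 2^2 - 1 = 3 and rank 2 - 1 = 1 (a Cartan subalgebra is the diagonal traceless matrices). In the classification of classical Lie algebras, the special linear algebra sl(n+1) has type A_n; here n = 1, so the Dynkin diagram is a chain of 1 nodes with single edges (A_1). Hence the type is A_1.

A1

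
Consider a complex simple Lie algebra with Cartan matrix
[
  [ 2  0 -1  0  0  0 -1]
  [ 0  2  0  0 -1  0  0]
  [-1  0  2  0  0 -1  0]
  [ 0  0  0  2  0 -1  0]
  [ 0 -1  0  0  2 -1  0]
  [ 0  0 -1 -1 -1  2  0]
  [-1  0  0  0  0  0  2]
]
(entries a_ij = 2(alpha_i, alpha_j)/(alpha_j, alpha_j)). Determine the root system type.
The matrix has rank 7 with 2's on the diagonal. Reading the off-diagonal entries as Dynkin edges (a single edge where a_ij = a_ji = -1; a double or triple edge where a_ij * a_ji = 2 or 3), the diagram is a chain of 6 nodes with one extra node attached to the third node from one end (E_7). One simple-root ordering that puts it in standard form is (alpha_2, alpha_4, alpha_5, alpha_6, alpha_3, alpha_1, alpha_7). So the algebra is type E_7.

E_7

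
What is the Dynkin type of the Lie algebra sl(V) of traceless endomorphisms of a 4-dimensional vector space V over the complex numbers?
This is sl(4), which has dimension 4^2 - 1 = 15 and rank 4 - 1 = 3 (a Cartan subalgebra is the diagonal traceless matrices). In the classification of classical Lie algebras, the special linear algebra sl(n+1) has type A_n; here n = 3, so the Dynkin diagram is a chain of 3 nodes with single edges (A_3). Hence the type is A_3.

type A_3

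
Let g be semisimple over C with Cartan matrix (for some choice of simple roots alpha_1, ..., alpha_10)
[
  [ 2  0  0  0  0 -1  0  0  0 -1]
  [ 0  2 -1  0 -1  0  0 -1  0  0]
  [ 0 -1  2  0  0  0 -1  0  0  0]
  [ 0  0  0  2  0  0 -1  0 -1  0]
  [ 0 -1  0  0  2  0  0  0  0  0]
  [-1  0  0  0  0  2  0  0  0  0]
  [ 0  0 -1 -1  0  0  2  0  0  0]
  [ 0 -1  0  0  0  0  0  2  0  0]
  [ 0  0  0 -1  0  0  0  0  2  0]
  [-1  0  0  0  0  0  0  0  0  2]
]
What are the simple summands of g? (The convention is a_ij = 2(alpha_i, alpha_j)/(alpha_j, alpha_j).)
type A_3 ⊕ type D_7

The diagram associated to this matrix has two connected components: the simple roots {alpha_1, alpha_6, alpha_10} form a chain of 3 nodes with single edges (A_3), and {alpha_2, alpha_3, alpha_4, alpha_5, alpha_7, alpha_8, alpha_9} form a chain of 5 nodes with a fork of two nodes at one end (D_7). A semisimple Lie algebra decomposes uniquely as the direct sum of simple ideals, one per connected component of its Dynkin diagram, so g ≅ A_3 ⊕ D_7 (dimension 15 + 91 = 106).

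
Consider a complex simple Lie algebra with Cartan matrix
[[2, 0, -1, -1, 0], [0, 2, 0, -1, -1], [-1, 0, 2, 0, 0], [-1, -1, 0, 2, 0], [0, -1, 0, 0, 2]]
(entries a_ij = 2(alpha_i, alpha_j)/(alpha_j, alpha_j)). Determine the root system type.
The matrix has rank 5 with 2's on the diagonal. Reading the off-diagonal entries as Dynkin edges (a single edge where a_ij = a_ji = -1; a double or triple edge where a_ij * a_ji = 2 or 3), the diagram is a chain of 5 nodes with single edges (A_5). One simple-root ordering that puts it in standard form is (alpha_3, alpha_1, alpha_4, alpha_2, alpha_5). So the algebra is type A_5, i.e. sl(6).

type A_5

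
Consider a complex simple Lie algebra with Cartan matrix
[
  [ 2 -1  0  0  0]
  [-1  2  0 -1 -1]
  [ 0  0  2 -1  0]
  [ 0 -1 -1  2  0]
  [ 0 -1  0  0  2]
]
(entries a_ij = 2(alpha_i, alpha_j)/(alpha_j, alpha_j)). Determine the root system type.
The matrix has rank 5 with 2's on the diagonal. Reading the off-diagonal entries as Dynkin edges (a single edge where a_ij = a_ji = -1; a double or triple edge where a_ij * a_ji = 2 or 3), the diagram is a chain of 3 nodes with a fork of two nodes at one end (D_5). One simple-root ordering that puts it in standard form is (alpha_3, alpha_4, alpha_2, alpha_5, alpha_1). So the algebra is type D_5, i.e. so(10).

D5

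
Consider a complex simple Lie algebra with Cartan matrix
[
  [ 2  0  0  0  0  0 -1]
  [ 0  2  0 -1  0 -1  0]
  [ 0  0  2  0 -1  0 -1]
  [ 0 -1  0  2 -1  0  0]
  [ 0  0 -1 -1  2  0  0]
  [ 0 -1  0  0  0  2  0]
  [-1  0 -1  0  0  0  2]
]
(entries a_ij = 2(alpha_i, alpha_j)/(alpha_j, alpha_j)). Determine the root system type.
The matrix has rank 7 with 2's on the diagonal. Reading the off-diagonal entries as Dynkin edges (a single edge where a_ij = a_ji = -1; a double or triple edge where a_ij * a_ji = 2 or 3), the diagram is a chain of 7 nodes with single edges (A_7). One simple-root ordering that puts it in standard form is (alpha_6, alpha_2, alpha_4, alpha_5, alpha_3, alpha_7, alpha_1). So the algebra is type A_7, i.e. sl(8).

A_7 (sl(8))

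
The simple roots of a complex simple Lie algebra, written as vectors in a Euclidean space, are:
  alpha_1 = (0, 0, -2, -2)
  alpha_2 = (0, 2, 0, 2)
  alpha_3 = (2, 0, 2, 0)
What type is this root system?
Compute the Cartan integers a_ij = 2(alpha_i, alpha_j)/(alpha_j, alpha_j); the resulting 3x3 Cartan matrix is
[[2, -1, -1], [-1, 2, 0], [-1, 0, 2]].
All simple roots have the same length, so the diagram is simply laced. The associated Dynkin diagram is a chain of 3 nodes with single edges (A_3), so the type is A_3 (the algebra sl(4)).

A_3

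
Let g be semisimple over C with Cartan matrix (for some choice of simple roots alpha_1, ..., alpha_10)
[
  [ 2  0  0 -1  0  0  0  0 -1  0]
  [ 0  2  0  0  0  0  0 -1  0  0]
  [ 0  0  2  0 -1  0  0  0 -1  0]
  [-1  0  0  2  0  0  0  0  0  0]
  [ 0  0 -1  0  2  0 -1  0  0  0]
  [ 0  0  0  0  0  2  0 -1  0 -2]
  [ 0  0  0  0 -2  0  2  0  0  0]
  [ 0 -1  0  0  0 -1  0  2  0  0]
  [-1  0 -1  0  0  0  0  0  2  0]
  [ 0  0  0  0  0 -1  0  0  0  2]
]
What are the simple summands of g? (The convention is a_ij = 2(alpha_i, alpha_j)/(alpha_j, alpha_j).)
B_4 (so(9)) + C_6 (sp(12))

The diagram associated to this matrix has two connected components: the simple roots {alpha_2, alpha_6, alpha_8, alpha_10} form a chain of 4 nodes with a double edge at one end; the terminal node there is the unique short simple root (B_4), and {alpha_1, alpha_3, alpha_4, alpha_5, alpha_7, alpha_9} form a chain of 6 nodes with a double edge at one end; the terminal node there is the unique long simple root (C_6). A semisimple Lie algebra decomposes uniquely as the direct sum of simple ideals, one per connected component of its Dynkin diagram, so g ≅ B_4 ⊕ C_6 (dimension 36 + 78 = 114).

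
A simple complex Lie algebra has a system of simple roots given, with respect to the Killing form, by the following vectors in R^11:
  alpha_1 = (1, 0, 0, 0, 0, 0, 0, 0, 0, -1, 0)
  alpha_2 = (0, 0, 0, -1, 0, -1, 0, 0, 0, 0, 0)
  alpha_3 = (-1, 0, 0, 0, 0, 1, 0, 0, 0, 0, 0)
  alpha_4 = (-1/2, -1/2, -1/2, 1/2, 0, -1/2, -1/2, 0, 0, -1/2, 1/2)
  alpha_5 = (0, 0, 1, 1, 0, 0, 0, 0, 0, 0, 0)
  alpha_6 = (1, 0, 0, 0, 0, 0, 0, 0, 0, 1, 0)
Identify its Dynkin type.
E_6

Compute the Cartan integers a_ij = 2(alpha_i, alpha_j)/(alpha_j, alpha_j); the resulting 6x6 Cartan matrix is
[[2, 0, -1, 0, 0, 0], [0, 2, -1, 0, -1, 0], [-1, -1, 2, 0, 0, -1], [0, 0, 0, 2, 0, -1], [0, -1, 0, 0, 2, 0], [0, 0, -1, -1, 0, 2]].
All simple roots have the same length, so the diagram is simply laced. The associated Dynkin diagram is a chain of 5 nodes with one extra node attached to the third node from one end (E_6), so the type is E_6.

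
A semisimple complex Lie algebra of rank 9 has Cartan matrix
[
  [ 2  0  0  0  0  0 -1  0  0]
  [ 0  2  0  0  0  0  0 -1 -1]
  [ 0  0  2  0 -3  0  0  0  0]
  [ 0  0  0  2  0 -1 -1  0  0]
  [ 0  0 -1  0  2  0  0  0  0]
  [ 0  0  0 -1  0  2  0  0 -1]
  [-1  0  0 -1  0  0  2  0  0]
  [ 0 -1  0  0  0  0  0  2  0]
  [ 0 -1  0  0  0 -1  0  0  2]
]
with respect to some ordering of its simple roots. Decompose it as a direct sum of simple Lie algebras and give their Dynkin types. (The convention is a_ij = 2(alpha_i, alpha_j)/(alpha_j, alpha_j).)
A_7 ⊕ G_2

The diagram associated to this matrix has two connected components: the simple roots {alpha_1, alpha_2, alpha_4, alpha_6, alpha_7, alpha_8, alpha_9} form a chain of 7 nodes with single edges (A_7), and {alpha_3, alpha_5} form two nodes joined by a triple edge (G_2). A semisimple Lie algebra decomposes uniquely as the direct sum of simple ideals, one per connected component of its Dynkin diagram, so g ≅ A_7 ⊕ G_2 (dimension 63 + 14 = 77).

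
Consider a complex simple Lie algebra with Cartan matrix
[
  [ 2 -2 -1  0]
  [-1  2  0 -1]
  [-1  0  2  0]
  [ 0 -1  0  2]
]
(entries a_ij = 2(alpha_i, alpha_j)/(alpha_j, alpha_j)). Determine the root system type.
The matrix has rank 4 with 2's on the diagonal. Reading the off-diagonal entries as Dynkin edges (a single edge where a_ij = a_ji = -1; a double or triple edge where a_ij * a_ji = 2 or 3), the diagram is a chain of 4 nodes with a double edge between the middle two (F_4). One simple-root ordering that puts it in standard form is (alpha_3, alpha_1, alpha_2, alpha_4). So the algebra is type F_4.

F_4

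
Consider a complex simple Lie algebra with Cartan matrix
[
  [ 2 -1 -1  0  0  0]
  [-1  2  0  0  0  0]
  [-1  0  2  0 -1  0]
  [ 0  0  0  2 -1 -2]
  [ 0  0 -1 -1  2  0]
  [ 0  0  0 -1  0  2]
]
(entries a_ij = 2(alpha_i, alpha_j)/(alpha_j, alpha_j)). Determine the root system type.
B_6 (so(13))

The matrix has rank 6 with 2's on the diagonal. Reading the off-diagonal entries as Dynkin edges (a single edge where a_ij = a_ji = -1; a double or triple edge where a_ij * a_ji = 2 or 3), the diagram is a chain of 6 nodes with a double edge at one end; the terminal node there is the unique short simple root (B_6). One simple-root ordering that puts it in standard form is (alpha_2, alpha_1, alpha_3, alpha_5, alpha_4, alpha_6). So the algebra is type B_6, i.e. so(13).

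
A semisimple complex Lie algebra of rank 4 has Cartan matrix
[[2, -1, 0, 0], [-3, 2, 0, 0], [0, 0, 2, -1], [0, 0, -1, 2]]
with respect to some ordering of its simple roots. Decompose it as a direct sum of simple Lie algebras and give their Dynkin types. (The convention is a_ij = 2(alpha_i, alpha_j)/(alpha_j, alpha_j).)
The diagram associated to this matrix has two connected components: the simple roots {alpha_3, alpha_4} form a chain of 2 nodes with single edges (A_2), and {alpha_1, alpha_2} form two nodes joined by a triple edge (G_2). A semisimple Lie algebra decomposes uniquely as the direct sum of simple ideals, one per connected component of its Dynkin diagram, so g ≅ A_2 ⊕ G_2 (dimension 8 + 14 = 22).

type A_2 ⊕ type G_2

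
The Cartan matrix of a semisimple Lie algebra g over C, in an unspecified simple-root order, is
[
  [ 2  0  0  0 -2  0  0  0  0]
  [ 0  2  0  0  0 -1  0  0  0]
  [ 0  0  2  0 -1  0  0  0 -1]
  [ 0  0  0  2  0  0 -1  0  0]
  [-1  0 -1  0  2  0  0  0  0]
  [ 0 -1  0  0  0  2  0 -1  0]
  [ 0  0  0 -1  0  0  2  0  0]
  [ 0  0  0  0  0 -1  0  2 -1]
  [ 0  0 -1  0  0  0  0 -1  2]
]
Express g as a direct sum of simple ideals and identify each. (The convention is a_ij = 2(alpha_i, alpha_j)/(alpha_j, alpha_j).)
The diagram associated to this matrix has two connected components: the simple roots {alpha_4, alpha_7} form a chain of 2 nodes with single edges (A_2), and {alpha_1, alpha_2, alpha_3, alpha_5, alpha_6, alpha_8, alpha_9} form a chain of 7 nodes with a double edge at one end; the terminal node there is the unique long simple root (C_7). A semisimple Lie algebra decomposes uniquely as the direct sum of simple ideals, one per connected component of its Dynkin diagram, so g ≅ A_2 ⊕ C_7 (dimension 8 + 105 = 113).

A2 + C7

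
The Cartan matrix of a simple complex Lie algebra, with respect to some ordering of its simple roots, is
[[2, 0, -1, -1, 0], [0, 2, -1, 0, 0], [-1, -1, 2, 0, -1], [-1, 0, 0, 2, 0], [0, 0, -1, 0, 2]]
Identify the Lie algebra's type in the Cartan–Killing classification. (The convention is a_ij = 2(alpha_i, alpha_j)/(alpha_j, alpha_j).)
The matrix has rank 5 with 2's on the diagonal. Reading the off-diagonal entries as Dynkin edges (a single edge where a_ij = a_ji = -1; a double or triple edge where a_ij * a_ji = 2 or 3), the diagram is a chain of 3 nodes with a fork of two nodes at one end (D_5). One simple-root ordering that puts it in standard form is (alpha_4, alpha_1, alpha_3, alpha_5, alpha_2). So the algebra is type D_5, i.e. so(10).

type D_5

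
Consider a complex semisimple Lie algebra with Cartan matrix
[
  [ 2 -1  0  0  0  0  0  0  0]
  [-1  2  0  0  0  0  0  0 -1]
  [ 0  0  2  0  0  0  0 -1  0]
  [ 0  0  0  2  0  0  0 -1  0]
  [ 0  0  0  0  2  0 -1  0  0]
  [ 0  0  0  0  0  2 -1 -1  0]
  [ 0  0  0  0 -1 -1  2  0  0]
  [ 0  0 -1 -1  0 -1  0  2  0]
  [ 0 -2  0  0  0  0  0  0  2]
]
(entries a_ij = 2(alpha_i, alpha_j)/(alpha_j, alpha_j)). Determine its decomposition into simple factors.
The diagram associated to this matrix has two connected components: the simple roots {alpha_1, alpha_2, alpha_9} form a chain of 3 nodes with a double edge at one end; the terminal node there is the unique long simple root (C_3), and {alpha_3, alpha_4, alpha_5, alpha_6, alpha_7, alpha_8} form a chain of 4 nodes with a fork of two nodes at one end (D_6). A semisimple Lie algebra decomposes uniquely as the direct sum of simple ideals, one per connected component of its Dynkin diagram, so g ≅ C_3 ⊕ D_6 (dimension 21 + 66 = 87).

C_3 + D_6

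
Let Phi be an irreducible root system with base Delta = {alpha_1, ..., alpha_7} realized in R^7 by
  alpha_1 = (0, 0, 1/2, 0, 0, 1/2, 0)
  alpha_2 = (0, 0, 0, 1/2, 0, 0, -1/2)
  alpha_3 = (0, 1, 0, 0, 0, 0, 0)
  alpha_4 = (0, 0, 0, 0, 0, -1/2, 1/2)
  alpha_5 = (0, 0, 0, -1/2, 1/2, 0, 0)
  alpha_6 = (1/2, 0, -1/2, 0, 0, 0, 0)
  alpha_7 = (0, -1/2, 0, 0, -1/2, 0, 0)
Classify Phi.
type C_7

Compute the Cartan integers a_ij = 2(alpha_i, alpha_j)/(alpha_j, alpha_j); the resulting 7x7 Cartan matrix is
[[2, 0, 0, -1, 0, -1, 0], [0, 2, 0, -1, -1, 0, 0], [0, 0, 2, 0, 0, 0, -2], [-1, -1, 0, 2, 0, 0, 0], [0, -1, 0, 0, 2, 0, -1], [-1, 0, 0, 0, 0, 2, 0], [0, 0, -1, 0, -1, 0, 2]].
The roots have two lengths (squared-length ratio 2:1); the short ones are alpha_{1,2,4,5,6,7}. The associated Dynkin diagram is a chain of 7 nodes with a double edge at one end; the terminal node there is the unique long simple root (C_7), so the type is C_7 (the algebra sp(14)).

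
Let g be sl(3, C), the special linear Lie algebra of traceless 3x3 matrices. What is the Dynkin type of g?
A2

This is sl(3), which has dimension 3^2 - 1 = 8 and rank 3 - 1 = 2 (a Cartan subalgebra is the diagonal traceless matrices). In the classification of classical Lie algebras, the special linear algebra sl(n+1) has type A_n; here n = 2, so the Dynkin diagram is a chain of 2 nodes with single edges (A_2). Hence the type is A_2.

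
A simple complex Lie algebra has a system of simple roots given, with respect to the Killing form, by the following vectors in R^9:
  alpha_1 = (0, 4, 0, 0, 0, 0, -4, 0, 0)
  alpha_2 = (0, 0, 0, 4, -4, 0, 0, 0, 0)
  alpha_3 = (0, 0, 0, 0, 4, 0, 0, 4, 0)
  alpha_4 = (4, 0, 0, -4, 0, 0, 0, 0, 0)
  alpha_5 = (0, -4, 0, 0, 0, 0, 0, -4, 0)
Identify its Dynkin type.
type A_5

Compute the Cartan integers a_ij = 2(alpha_i, alpha_j)/(alpha_j, alpha_j); the resulting 5x5 Cartan matrix is
[[2, 0, 0, 0, -1], [0, 2, -1, -1, 0], [0, -1, 2, 0, -1], [0, -1, 0, 2, 0], [-1, 0, -1, 0, 2]].
All simple roots have the same length, so the diagram is simply laced. The associated Dynkin diagram is a chain of 5 nodes with single edges (A_5), so the type is A_5 (the algebra sl(6)).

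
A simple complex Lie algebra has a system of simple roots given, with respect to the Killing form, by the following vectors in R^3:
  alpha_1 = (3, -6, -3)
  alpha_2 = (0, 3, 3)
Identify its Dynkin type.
G2

Compute the Cartan integers a_ij = 2(alpha_i, alpha_j)/(alpha_j, alpha_j); the resulting 2x2 Cartan matrix is
[[2, -3], [-1, 2]].
The roots have two lengths (squared-length ratio 3:1); the short ones are alpha_{2}. The associated Dynkin diagram is two nodes joined by a triple edge (G_2), so the type is G_2.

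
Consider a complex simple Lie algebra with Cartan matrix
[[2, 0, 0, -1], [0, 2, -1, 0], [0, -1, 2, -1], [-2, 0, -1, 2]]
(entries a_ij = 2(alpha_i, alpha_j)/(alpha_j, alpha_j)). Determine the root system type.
type B_4

The matrix has rank 4 with 2's on the diagonal. Reading the off-diagonal entries as Dynkin edges (a single edge where a_ij = a_ji = -1; a double or triple edge where a_ij * a_ji = 2 or 3), the diagram is a chain of 4 nodes with a double edge at one end; the terminal node there is the unique short simple root (B_4). One simple-root ordering that puts it in standard form is (alpha_2, alpha_3, alpha_4, alpha_1). So the algebra is type B_4, i.e. so(9).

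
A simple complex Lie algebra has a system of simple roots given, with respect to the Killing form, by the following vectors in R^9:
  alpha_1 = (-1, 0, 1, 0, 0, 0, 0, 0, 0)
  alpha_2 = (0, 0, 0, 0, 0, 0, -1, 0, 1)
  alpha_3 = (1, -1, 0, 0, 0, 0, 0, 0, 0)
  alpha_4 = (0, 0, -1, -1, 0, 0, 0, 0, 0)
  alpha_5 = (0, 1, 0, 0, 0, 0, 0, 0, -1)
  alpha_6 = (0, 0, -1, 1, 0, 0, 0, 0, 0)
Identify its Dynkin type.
type D_6

Compute the Cartan integers a_ij = 2(alpha_i, alpha_j)/(alpha_j, alpha_j); the resulting 6x6 Cartan matrix is
[[2, 0, -1, -1, 0, -1], [0, 2, 0, 0, -1, 0], [-1, 0, 2, 0, -1, 0], [-1, 0, 0, 2, 0, 0], [0, -1, -1, 0, 2, 0], [-1, 0, 0, 0, 0, 2]].
All simple roots have the same length, so the diagram is simply laced. The associated Dynkin diagram is a chain of 4 nodes with a fork of two nodes at one end (D_6), so the type is D_6 (the algebra so(12)).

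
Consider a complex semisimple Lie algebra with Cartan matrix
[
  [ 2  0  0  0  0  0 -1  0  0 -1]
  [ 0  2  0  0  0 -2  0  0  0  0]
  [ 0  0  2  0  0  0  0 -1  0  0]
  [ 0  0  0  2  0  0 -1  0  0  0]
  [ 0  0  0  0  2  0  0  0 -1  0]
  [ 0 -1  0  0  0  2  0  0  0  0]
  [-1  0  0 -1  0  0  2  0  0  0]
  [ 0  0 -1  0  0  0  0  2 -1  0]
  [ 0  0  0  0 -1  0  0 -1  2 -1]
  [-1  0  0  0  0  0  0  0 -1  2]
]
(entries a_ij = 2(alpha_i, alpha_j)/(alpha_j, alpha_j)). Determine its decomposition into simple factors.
The diagram associated to this matrix has two connected components: the simple roots {alpha_2, alpha_6} form a chain of 2 nodes with a double edge at one end; the terminal node there is the unique short simple root (B_2), and {alpha_1, alpha_3, alpha_4, alpha_5, alpha_7, alpha_8, alpha_9, alpha_10} form a chain of 7 nodes with one extra node attached to the third node from one end (E_8). A semisimple Lie algebra decomposes uniquely as the direct sum of simple ideals, one per connected component of its Dynkin diagram, so g ≅ B_2 ⊕ E_8 (dimension 10 + 248 = 258).

B_2 (so(5)) + E_8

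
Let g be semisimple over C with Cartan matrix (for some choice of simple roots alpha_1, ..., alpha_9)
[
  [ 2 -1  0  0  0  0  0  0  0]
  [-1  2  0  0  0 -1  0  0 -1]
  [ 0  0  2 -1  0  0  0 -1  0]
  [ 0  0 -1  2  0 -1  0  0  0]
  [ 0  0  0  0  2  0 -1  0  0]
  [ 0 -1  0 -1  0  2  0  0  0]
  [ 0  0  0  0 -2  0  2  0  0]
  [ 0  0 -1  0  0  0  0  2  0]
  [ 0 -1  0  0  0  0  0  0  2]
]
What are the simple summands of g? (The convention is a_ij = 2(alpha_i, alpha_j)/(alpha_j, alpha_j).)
B2 ⊕ D7

The diagram associated to this matrix has two connected components: the simple roots {alpha_5, alpha_7} form a chain of 2 nodes with a double edge at one end; the terminal node there is the unique short simple root (B_2), and {alpha_1, alpha_2, alpha_3, alpha_4, alpha_6, alpha_8, alpha_9} form a chain of 5 nodes with a fork of two nodes at one end (D_7). A semisimple Lie algebra decomposes uniquely as the direct sum of simple ideals, one per connected component of its Dynkin diagram, so g ≅ B_2 ⊕ D_7 (dimension 10 + 91 = 101).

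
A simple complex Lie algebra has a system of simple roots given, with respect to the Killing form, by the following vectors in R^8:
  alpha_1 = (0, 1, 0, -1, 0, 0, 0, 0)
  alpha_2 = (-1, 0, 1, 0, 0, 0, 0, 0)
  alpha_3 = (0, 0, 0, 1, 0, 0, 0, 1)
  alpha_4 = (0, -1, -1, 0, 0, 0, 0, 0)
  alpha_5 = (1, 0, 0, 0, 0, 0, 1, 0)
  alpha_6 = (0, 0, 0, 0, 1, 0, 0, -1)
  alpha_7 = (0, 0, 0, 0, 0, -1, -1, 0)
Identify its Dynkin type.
Compute the Cartan integers a_ij = 2(alpha_i, alpha_j)/(alpha_j, alpha_j); the resulting 7x7 Cartan matrix is
[[2, 0, -1, -1, 0, 0, 0], [0, 2, 0, -1, -1, 0, 0], [-1, 0, 2, 0, 0, -1, 0], [-1, -1, 0, 2, 0, 0, 0], [0, -1, 0, 0, 2, 0, -1], [0, 0, -1, 0, 0, 2, 0], [0, 0, 0, 0, -1, 0, 2]].
All simple roots have the same length, so the diagram is simply laced. The associated Dynkin diagram is a chain of 7 nodes with single edges (A_7), so the type is A_7 (the algebra sl(8)).

A_7 (sl(8))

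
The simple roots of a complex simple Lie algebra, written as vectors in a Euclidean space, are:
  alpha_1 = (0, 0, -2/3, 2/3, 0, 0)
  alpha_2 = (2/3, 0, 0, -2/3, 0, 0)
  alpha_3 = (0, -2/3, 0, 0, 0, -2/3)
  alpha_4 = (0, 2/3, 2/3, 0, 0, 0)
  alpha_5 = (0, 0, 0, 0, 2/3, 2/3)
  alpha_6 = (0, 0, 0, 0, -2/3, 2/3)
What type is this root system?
D_6

Compute the Cartan integers a_ij = 2(alpha_i, alpha_j)/(alpha_j, alpha_j); the resulting 6x6 Cartan matrix is
[[2, -1, 0, -1, 0, 0], [-1, 2, 0, 0, 0, 0], [0, 0, 2, -1, -1, -1], [-1, 0, -1, 2, 0, 0], [0, 0, -1, 0, 2, 0], [0, 0, -1, 0, 0, 2]].
All simple roots have the same length, so the diagram is simply laced. The associated Dynkin diagram is a chain of 4 nodes with a fork of two nodes at one end (D_6), so the type is D_6 (the algebra so(12)).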